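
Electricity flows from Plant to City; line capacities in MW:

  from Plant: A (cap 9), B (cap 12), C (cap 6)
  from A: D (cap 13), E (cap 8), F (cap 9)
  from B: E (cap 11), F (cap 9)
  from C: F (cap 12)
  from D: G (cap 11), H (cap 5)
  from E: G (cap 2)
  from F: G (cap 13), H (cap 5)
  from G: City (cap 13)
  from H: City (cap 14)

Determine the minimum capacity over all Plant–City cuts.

23

Augment Plant→A→D→G→City: bottleneck 9, flow now 9.
Augment Plant→B→E→G→City: bottleneck 2, flow now 11.
Augment Plant→B→F→G→City: bottleneck 2, flow now 13.
Augment Plant→B→F→H→City: bottleneck 5, flow now 18.
Augment Plant→B→F→G→D→H→City: bottleneck 2, flow now 20. (uses reverse residual edge)
Augment Plant→C→F→G→D→H→City: bottleneck 3, flow now 23. (uses reverse residual edge)
No augmenting path remains; maximum flow = 23.
By max-flow min-cut, the minimum cut capacity equals the max flow.
In the residual graph, reachable from Plant: {Plant, A, B, C, D, E, F, G}.
Min-cut edges: D→H (5), F→H (5), G→City (13); capacity 5 + 5 + 13 = 23.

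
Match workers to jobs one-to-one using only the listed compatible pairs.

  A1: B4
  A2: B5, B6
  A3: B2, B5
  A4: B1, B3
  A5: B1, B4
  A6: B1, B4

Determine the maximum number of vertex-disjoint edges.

Unit-capacity flow: source→left, listed edges, right→sink; max matching = max flow.
Augmenting path A1→B4 (+1); matched 1.
Augmenting path A2→B5 (+1); matched 2.
Augmenting path A3→B2 (+1); matched 3.
Augmenting path A4→B1 (+1); matched 4.
Augmenting path A5→B1→A4→B3 (+1); matched 5.
No augmenting path remains; maximum matching = 5.
König certificate: {A2, A3, A4, B1, B4} is a vertex cover of size 5 (every listed pair touches it), so no matching can be larger.

5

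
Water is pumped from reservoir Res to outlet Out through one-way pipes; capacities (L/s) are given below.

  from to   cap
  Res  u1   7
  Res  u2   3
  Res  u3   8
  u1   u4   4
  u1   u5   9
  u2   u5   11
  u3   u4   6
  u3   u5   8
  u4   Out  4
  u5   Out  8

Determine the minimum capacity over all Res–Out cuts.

12

Augment Res→u1→u4→Out: bottleneck 4, flow now 4.
Augment Res→u1→u5→Out: bottleneck 3, flow now 7.
Augment Res→u2→u5→Out: bottleneck 3, flow now 10.
Augment Res→u3→u5→Out: bottleneck 2, flow now 12.
No augmenting path remains; maximum flow = 12.
By max-flow min-cut, the minimum cut capacity equals the max flow.
In the residual graph, reachable from Res: {Res, u1, u2, u3, u4, u5}.
Min-cut edges: u4→Out (4), u5→Out (8); capacity 4 + 8 = 12.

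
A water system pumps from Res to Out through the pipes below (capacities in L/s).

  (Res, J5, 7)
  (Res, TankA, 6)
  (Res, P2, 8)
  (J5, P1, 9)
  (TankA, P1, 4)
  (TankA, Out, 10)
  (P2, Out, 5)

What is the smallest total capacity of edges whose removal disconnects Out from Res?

11

Augment Res→TankA→Out: bottleneck 6, flow now 6.
Augment Res→P2→Out: bottleneck 5, flow now 11.
No augmenting path remains; maximum flow = 11.
By max-flow min-cut, the minimum cut capacity equals the max flow.
In the residual graph, reachable from Res: {Res, J5, P2, P1}.
Min-cut edges: Res→TankA (6), P2→Out (5); capacity 6 + 5 = 11.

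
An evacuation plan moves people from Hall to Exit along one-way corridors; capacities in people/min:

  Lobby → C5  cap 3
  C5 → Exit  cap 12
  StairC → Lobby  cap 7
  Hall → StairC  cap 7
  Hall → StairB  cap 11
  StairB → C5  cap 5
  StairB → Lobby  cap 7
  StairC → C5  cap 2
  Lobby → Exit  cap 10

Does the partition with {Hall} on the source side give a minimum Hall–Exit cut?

Yes — it is a minimum cut (capacity 18).

Given cut capacity: 11 + 7 = 18.
Augment Hall→StairB→C5→Exit: bottleneck 5, flow now 5.
Augment Hall→StairB→Lobby→Exit: bottleneck 6, flow now 11.
Augment Hall→StairC→C5→Exit: bottleneck 2, flow now 13.
Augment Hall→StairC→Lobby→Exit: bottleneck 4, flow now 17.
Augment Hall→StairC→Lobby→C5→Exit: bottleneck 1, flow now 18.
No augmenting path remains; maximum flow = 18.
Cut capacity 18 equals the max flow, so it is a minimum cut.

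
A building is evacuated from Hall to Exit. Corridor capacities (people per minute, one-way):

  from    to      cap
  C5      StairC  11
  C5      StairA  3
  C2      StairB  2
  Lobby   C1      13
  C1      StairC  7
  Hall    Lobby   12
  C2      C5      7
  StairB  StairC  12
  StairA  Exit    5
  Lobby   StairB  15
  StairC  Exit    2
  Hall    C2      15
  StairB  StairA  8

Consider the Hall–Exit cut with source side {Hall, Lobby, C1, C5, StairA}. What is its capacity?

Edges leaving {Hall, Lobby, C1, C5, StairA}: Hall→C2 (15), Lobby→StairB (15), C1→StairC (7), C5→StairC (11), StairA→Exit (5).
Cut capacity = 15 + 15 + 7 + 11 + 5 = 53.

53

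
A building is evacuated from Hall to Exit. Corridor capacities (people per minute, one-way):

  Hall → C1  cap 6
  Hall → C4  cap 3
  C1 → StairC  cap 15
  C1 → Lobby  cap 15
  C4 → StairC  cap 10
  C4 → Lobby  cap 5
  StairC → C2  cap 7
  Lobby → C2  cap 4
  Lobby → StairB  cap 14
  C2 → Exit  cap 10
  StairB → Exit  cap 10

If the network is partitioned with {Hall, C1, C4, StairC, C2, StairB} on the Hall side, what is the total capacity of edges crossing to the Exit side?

Edges leaving {Hall, C1, C4, StairC, C2, StairB}: C1→Lobby (15), C4→Lobby (5), C2→Exit (10), StairB→Exit (10).
Cut capacity = 15 + 5 + 10 + 10 = 40.

40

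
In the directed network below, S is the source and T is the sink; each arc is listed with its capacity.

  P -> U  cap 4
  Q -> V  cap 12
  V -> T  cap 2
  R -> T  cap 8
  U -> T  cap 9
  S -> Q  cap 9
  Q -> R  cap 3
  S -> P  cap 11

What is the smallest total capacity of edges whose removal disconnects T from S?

9

Augment S→P→U→T: bottleneck 4, flow now 4.
Augment S→Q→R→T: bottleneck 3, flow now 7.
Augment S→Q→V→T: bottleneck 2, flow now 9.
No augmenting path remains; maximum flow = 9.
By max-flow min-cut, the minimum cut capacity equals the max flow.
In the residual graph, reachable from S: {S, P, Q, V}.
Min-cut edges: P→U (4), Q→R (3), V→T (2); capacity 4 + 3 + 2 = 9.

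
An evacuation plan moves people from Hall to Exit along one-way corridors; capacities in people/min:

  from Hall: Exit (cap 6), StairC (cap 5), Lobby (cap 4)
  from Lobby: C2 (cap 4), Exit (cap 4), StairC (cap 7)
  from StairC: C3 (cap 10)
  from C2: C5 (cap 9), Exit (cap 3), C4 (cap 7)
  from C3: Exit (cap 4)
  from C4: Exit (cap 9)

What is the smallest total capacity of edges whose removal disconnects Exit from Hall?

Augment Hall→Exit: bottleneck 6, flow now 6.
Augment Hall→Lobby→Exit: bottleneck 4, flow now 10.
Augment Hall→StairC→C3→Exit: bottleneck 4, flow now 14.
No augmenting path remains; maximum flow = 14.
By max-flow min-cut, the minimum cut capacity equals the max flow.
In the residual graph, reachable from Hall: {Hall, StairC, C3}.
Min-cut edges: Hall→Lobby (4), Hall→Exit (6), C3→Exit (4); capacity 4 + 6 + 4 = 14.

14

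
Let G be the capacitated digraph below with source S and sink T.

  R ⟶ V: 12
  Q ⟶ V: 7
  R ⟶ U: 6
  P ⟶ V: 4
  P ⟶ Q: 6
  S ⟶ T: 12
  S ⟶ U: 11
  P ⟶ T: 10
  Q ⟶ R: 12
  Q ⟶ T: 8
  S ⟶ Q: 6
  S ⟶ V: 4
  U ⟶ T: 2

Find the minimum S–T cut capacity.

Augment S→T: bottleneck 12, flow now 12.
Augment S→Q→T: bottleneck 6, flow now 18.
Augment S→U→T: bottleneck 2, flow now 20.
No augmenting path remains; maximum flow = 20.
By max-flow min-cut, the minimum cut capacity equals the max flow.
In the residual graph, reachable from S: {S, U, V}.
Min-cut edges: S→Q (6), S→T (12), U→T (2); capacity 6 + 12 + 2 = 20.

20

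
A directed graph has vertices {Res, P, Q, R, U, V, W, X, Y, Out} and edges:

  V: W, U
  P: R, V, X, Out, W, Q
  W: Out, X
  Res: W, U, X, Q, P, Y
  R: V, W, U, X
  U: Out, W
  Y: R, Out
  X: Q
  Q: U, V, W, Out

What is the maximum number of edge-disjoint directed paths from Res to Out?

Assign every edge capacity 1; by Menger, the answer equals the max flow.
Path Res→P→Out (+1); total 1.
Path Res→Q→Out (+1); total 2.
Path Res→U→Out (+1); total 3.
Path Res→W→Out (+1); total 4.
Path Res→Y→Out (+1); total 5.
No residual Res→Out path; max flow = 5.
Certifying cut of size 5: {Q→Out, Res→P, Res→Y, U→Out, W→Out}.

5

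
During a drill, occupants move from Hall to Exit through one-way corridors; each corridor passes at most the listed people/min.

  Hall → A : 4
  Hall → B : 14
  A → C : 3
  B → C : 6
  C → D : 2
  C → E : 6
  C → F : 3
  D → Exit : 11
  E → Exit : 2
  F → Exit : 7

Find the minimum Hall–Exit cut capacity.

7

Augment Hall→A→C→D→Exit: bottleneck 2, flow now 2.
Augment Hall→A→C→E→Exit: bottleneck 1, flow now 3.
Augment Hall→B→C→E→Exit: bottleneck 1, flow now 4.
Augment Hall→B→C→F→Exit: bottleneck 3, flow now 7.
No augmenting path remains; maximum flow = 7.
By max-flow min-cut, the minimum cut capacity equals the max flow.
In the residual graph, reachable from Hall: {Hall, A, B, C, E}.
Min-cut edges: C→D (2), C→F (3), E→Exit (2); capacity 2 + 3 + 2 = 7.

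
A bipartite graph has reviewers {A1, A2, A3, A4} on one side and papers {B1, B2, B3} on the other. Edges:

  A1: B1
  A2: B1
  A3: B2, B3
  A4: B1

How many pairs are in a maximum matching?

2

Unit-capacity flow: source→left, listed edges, right→sink; max matching = max flow.
Augmenting path A1→B1 (+1); matched 1.
Augmenting path A3→B2 (+1); matched 2.
No augmenting path remains; maximum matching = 2.
König certificate: {A3, B1} is a vertex cover of size 2 (every listed pair touches it), so no matching can be larger.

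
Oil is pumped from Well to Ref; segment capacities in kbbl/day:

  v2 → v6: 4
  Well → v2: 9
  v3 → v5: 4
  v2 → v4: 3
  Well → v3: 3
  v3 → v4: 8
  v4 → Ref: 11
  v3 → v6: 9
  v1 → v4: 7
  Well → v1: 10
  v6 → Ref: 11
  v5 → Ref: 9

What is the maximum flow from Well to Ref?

17

Augment Well→v1→v4→Ref: bottleneck 7, flow now 7.
Augment Well→v2→v4→Ref: bottleneck 3, flow now 10.
Augment Well→v2→v6→Ref: bottleneck 4, flow now 14.
Augment Well→v3→v4→Ref: bottleneck 1, flow now 15.
Augment Well→v3→v5→Ref: bottleneck 2, flow now 17.
No augmenting path remains; maximum flow = 17.
In the residual graph, reachable from Well: {Well, v1, v2}.
Min-cut edges: Well→v3 (3), v1→v4 (7), v2→v4 (3), v2→v6 (4); capacity 3 + 7 + 3 + 4 = 17.
This cut is saturated, so no flow can exceed 17.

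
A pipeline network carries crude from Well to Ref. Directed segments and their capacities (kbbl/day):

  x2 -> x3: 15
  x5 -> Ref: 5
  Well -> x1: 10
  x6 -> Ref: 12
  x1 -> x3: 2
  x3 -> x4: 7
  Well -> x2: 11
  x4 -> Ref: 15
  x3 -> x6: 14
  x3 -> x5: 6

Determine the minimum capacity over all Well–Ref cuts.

13

Augment Well→x1→x3→x4→Ref: bottleneck 2, flow now 2.
Augment Well→x2→x3→x4→Ref: bottleneck 5, flow now 7.
Augment Well→x2→x3→x5→Ref: bottleneck 5, flow now 12.
Augment Well→x2→x3→x6→Ref: bottleneck 1, flow now 13.
No augmenting path remains; maximum flow = 13.
By max-flow min-cut, the minimum cut capacity equals the max flow.
In the residual graph, reachable from Well: {Well, x1}.
Min-cut edges: Well→x2 (11), x1→x3 (2); capacity 11 + 2 = 13.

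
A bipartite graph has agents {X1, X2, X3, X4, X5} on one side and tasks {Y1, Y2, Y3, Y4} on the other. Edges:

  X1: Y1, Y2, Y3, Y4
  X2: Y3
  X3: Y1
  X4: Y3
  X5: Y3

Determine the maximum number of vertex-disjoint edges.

3

Unit-capacity flow: source→left, listed edges, right→sink; max matching = max flow.
Augmenting path X1→Y1 (+1); matched 1.
Augmenting path X2→Y3 (+1); matched 2.
Augmenting path X3→Y1→X1→Y2 (+1); matched 3.
No augmenting path remains; maximum matching = 3.
König certificate: {X1, X3, Y3} is a vertex cover of size 3 (every listed pair touches it), so no matching can be larger.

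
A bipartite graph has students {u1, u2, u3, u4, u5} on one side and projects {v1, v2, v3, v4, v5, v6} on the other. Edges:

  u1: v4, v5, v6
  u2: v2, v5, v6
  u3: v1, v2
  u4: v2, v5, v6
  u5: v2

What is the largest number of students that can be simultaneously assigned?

5

Unit-capacity flow: source→left, listed edges, right→sink; max matching = max flow.
Augmenting path u1→v4 (+1); matched 1.
Augmenting path u2→v2 (+1); matched 2.
Augmenting path u3→v1 (+1); matched 3.
Augmenting path u4→v5 (+1); matched 4.
Augmenting path u5→v2→u2→v6 (+1); matched 5.
No augmenting path remains; maximum matching = 5.
König certificate: {u1, u2, u3, u4, u5} is a vertex cover of size 5 (every listed pair touches it), so no matching can be larger.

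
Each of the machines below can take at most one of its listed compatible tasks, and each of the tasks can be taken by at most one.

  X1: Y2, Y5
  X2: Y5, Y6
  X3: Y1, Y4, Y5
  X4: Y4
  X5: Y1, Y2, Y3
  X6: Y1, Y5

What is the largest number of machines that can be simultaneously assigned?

6

Unit-capacity flow: source→left, listed edges, right→sink; max matching = max flow.
Augmenting path X1→Y2 (+1); matched 1.
Augmenting path X2→Y5 (+1); matched 2.
Augmenting path X3→Y1 (+1); matched 3.
Augmenting path X4→Y4 (+1); matched 4.
Augmenting path X5→Y3 (+1); matched 5.
Augmenting path X6→Y5→X2→Y6 (+1); matched 6.
No augmenting path remains; maximum matching = 6.
König certificate: {X1, X2, X3, X4, X5, X6} is a vertex cover of size 6 (every listed pair touches it), so no matching can be larger.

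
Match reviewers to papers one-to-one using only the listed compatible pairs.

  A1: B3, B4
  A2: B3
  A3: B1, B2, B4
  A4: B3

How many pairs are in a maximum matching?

3

Unit-capacity flow: source→left, listed edges, right→sink; max matching = max flow.
Augmenting path A1→B3 (+1); matched 1.
Augmenting path A3→B1 (+1); matched 2.
Augmenting path A2→B3→A1→B4 (+1); matched 3.
No augmenting path remains; maximum matching = 3.
König certificate: {A1, A3, B3} is a vertex cover of size 3 (every listed pair touches it), so no matching can be larger.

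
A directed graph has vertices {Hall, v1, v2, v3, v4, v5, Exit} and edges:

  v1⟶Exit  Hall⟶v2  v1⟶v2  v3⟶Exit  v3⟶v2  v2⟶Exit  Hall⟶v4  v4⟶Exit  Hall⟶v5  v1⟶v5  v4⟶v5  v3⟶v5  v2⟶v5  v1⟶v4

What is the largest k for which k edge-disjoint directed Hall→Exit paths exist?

2

Assign every edge capacity 1; by Menger, the answer equals the max flow.
Path Hall→v2→Exit (+1); total 1.
Path Hall→v4→Exit (+1); total 2.
No residual Hall→Exit path; max flow = 2.
Certifying cut of size 2: {Hall→v2, Hall→v4}.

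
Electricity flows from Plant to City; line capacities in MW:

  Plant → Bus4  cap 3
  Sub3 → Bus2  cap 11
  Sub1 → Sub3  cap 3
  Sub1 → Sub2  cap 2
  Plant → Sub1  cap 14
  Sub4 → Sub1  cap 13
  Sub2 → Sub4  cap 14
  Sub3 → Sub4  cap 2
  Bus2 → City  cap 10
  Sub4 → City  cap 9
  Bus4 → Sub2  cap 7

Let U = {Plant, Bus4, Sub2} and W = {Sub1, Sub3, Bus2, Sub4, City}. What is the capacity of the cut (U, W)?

28

Edges leaving {Plant, Bus4, Sub2}: Plant→Sub1 (14), Sub2→Sub4 (14).
Cut capacity = 14 + 14 = 28.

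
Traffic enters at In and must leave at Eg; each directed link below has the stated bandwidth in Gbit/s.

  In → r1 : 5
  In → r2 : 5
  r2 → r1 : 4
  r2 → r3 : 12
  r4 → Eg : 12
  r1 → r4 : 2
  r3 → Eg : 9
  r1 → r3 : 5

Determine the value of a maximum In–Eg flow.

Augment In→r1→r3→Eg: bottleneck 5, flow now 5.
Augment In→r2→r3→Eg: bottleneck 4, flow now 9.
Augment In→r2→r1→r4→Eg: bottleneck 1, flow now 10.
No augmenting path remains; maximum flow = 10.
In the residual graph, reachable from In: {In}.
Min-cut edges: In→r1 (5), In→r2 (5); capacity 5 + 5 = 10.
This cut is saturated, so no flow can exceed 10.

10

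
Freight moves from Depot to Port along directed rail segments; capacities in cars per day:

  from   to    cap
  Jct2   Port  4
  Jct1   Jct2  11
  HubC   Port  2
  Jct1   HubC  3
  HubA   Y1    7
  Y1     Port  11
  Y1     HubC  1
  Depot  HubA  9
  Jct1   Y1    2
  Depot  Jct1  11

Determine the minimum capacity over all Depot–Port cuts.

Augment Depot→HubA→Y1→Port: bottleneck 7, flow now 7.
Augment Depot→Jct1→Jct2→Port: bottleneck 4, flow now 11.
Augment Depot→Jct1→HubC→Port: bottleneck 2, flow now 13.
Augment Depot→Jct1→Y1→Port: bottleneck 2, flow now 15.
No augmenting path remains; maximum flow = 15.
By max-flow min-cut, the minimum cut capacity equals the max flow.
In the residual graph, reachable from Depot: {Depot, HubA, Jct1, Jct2, HubC}.
Min-cut edges: HubA→Y1 (7), Jct1→Y1 (2), Jct2→Port (4), HubC→Port (2); capacity 7 + 2 + 4 + 2 = 15.

15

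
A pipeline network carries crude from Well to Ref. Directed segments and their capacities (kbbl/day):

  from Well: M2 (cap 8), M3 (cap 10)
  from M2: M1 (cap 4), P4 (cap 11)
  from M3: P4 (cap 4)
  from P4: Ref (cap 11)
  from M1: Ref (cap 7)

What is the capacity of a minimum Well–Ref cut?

12

Augment Well→M2→P4→Ref: bottleneck 8, flow now 8.
Augment Well→M3→P4→Ref: bottleneck 3, flow now 11.
Augment Well→M3→P4→M2→M1→Ref: bottleneck 1, flow now 12. (uses reverse residual edge)
No augmenting path remains; maximum flow = 12.
By max-flow min-cut, the minimum cut capacity equals the max flow.
In the residual graph, reachable from Well: {Well, M3}.
Min-cut edges: Well→M2 (8), M3→P4 (4); capacity 8 + 4 = 12.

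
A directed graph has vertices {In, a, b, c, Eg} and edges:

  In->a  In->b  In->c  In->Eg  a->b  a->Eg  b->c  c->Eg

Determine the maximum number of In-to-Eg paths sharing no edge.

Assign every edge capacity 1; by Menger, the answer equals the max flow.
Path In→Eg (+1); total 1.
Path In→a→Eg (+1); total 2.
Path In→c→Eg (+1); total 3.
No residual In→Eg path; max flow = 3.
Certifying cut of size 3: {In→Eg, In→a, c→Eg}.

3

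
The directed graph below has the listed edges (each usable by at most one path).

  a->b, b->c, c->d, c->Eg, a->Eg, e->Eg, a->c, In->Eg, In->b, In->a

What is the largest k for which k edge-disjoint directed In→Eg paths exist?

3

Assign every edge capacity 1; by Menger, the answer equals the max flow.
Path In→Eg (+1); total 1.
Path In→a→Eg (+1); total 2.
Path In→b→c→Eg (+1); total 3.
No residual In→Eg path; max flow = 3.
Certifying cut of size 3: {In→Eg, In→a, In→b}.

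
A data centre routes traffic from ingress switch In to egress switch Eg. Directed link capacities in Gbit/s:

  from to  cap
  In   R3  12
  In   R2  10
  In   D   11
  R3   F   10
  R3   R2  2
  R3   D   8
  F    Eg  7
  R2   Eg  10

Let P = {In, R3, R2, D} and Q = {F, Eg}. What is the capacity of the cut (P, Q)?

Edges leaving {In, R3, R2, D}: R3→F (10), R2→Eg (10).
Cut capacity = 10 + 10 = 20.

20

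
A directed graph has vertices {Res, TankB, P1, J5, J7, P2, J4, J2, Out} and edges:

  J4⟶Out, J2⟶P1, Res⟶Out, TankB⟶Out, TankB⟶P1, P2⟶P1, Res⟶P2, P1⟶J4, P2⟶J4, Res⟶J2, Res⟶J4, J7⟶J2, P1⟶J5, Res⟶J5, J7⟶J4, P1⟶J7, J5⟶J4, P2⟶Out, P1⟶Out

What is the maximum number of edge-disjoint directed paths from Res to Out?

Assign every edge capacity 1; by Menger, the answer equals the max flow.
Path Res→Out (+1); total 1.
Path Res→P2→Out (+1); total 2.
Path Res→J4→Out (+1); total 3.
Path Res→J2→P1→Out (+1); total 4.
No residual Res→Out path; max flow = 4.
Certifying cut of size 4: {J4→Out, Res→J2, Res→Out, Res→P2}.

4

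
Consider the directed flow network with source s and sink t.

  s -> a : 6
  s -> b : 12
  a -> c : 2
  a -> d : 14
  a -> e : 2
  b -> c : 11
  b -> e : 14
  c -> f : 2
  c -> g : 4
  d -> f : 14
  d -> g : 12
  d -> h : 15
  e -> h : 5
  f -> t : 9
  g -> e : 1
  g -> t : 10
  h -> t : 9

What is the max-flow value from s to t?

17

Augment s→a→c→f→t: bottleneck 2, flow now 2.
Augment s→a→d→f→t: bottleneck 4, flow now 6.
Augment s→b→c→g→t: bottleneck 4, flow now 10.
Augment s→b→e→h→t: bottleneck 5, flow now 15.
Augment s→b→c→a→d→f→t: bottleneck 2, flow now 17. (uses reverse residual edge)
No augmenting path remains; maximum flow = 17.
In the residual graph, reachable from s: {s, b, c, e}.
Min-cut edges: s→a (6), c→f (2), c→g (4), e→h (5); capacity 6 + 2 + 4 + 5 = 17.
This cut is saturated, so no flow can exceed 17.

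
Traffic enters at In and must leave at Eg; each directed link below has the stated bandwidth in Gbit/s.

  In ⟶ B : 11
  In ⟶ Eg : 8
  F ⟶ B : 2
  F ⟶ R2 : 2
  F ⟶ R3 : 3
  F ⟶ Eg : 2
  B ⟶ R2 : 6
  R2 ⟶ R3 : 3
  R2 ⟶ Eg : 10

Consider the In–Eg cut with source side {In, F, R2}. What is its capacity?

39

Edges leaving {In, F, R2}: In→B (11), In→Eg (8), F→B (2), F→R3 (3), F→Eg (2), R2→R3 (3), R2→Eg (10).
Cut capacity = 11 + 8 + 2 + 3 + 2 + 3 + 10 = 39.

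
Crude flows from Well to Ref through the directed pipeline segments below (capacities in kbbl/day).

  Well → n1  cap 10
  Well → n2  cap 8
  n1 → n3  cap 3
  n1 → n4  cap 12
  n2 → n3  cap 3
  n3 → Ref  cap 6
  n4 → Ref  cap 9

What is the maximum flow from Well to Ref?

Augment Well→n1→n3→Ref: bottleneck 3, flow now 3.
Augment Well→n1→n4→Ref: bottleneck 7, flow now 10.
Augment Well→n2→n3→Ref: bottleneck 3, flow now 13.
No augmenting path remains; maximum flow = 13.
In the residual graph, reachable from Well: {Well, n2}.
Min-cut edges: Well→n1 (10), n2→n3 (3); capacity 10 + 3 = 13.
This cut is saturated, so no flow can exceed 13.

13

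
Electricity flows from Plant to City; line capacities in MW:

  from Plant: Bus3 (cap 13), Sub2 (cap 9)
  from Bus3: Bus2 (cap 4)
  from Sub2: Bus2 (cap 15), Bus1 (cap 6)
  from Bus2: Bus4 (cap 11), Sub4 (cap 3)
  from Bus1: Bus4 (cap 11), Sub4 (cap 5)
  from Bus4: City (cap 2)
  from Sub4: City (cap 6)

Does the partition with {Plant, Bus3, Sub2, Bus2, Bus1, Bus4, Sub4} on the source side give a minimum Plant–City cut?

Given cut capacity: 2 + 6 = 8.
Augment Plant→Bus3→Bus2→Bus4→City: bottleneck 2, flow now 2.
Augment Plant→Bus3→Bus2→Sub4→City: bottleneck 2, flow now 4.
Augment Plant→Sub2→Bus2→Sub4→City: bottleneck 1, flow now 5.
Augment Plant→Sub2→Bus1→Sub4→City: bottleneck 3, flow now 8.
No augmenting path remains; maximum flow = 8.
Cut capacity 8 equals the max flow, so it is a minimum cut.

Yes — it is a minimum cut (capacity 8).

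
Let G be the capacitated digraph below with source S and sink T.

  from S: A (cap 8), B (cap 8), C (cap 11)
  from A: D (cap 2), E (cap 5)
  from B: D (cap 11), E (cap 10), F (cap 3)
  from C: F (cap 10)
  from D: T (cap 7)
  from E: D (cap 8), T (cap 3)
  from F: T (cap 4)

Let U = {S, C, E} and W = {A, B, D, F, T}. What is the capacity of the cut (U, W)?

37

Edges leaving {S, C, E}: S→A (8), S→B (8), C→F (10), E→D (8), E→T (3).
Cut capacity = 8 + 8 + 10 + 8 + 3 = 37.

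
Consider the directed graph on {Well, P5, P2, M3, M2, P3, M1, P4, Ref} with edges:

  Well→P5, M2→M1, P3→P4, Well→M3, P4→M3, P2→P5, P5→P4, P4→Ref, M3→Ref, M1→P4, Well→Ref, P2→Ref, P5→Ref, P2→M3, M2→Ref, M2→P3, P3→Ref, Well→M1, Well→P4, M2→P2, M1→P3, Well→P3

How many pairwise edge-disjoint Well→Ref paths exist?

5

Assign every edge capacity 1; by Menger, the answer equals the max flow.
Path Well→Ref (+1); total 1.
Path Well→P5→Ref (+1); total 2.
Path Well→M3→Ref (+1); total 3.
Path Well→P3→Ref (+1); total 4.
Path Well→P4→Ref (+1); total 5.
No residual Well→Ref path; max flow = 5.
Certifying cut of size 5: {M3→Ref, P3→Ref, P4→Ref, Well→P5, Well→Ref}.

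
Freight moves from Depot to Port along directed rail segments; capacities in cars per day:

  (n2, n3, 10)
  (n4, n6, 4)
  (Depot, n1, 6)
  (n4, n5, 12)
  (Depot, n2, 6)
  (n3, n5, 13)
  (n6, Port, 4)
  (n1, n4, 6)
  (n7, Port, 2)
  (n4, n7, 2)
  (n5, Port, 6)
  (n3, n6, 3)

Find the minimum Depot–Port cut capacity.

12

Augment Depot→n1→n4→n5→Port: bottleneck 6, flow now 6.
Augment Depot→n2→n3→n6→Port: bottleneck 3, flow now 9.
Augment Depot→n2→n3→n5→n4→n6→Port: bottleneck 1, flow now 10. (uses reverse residual edge)
Augment Depot→n2→n3→n5→n4→n7→Port: bottleneck 2, flow now 12. (uses reverse residual edge)
No augmenting path remains; maximum flow = 12.
By max-flow min-cut, the minimum cut capacity equals the max flow.
In the residual graph, reachable from Depot: {Depot}.
Min-cut edges: Depot→n1 (6), Depot→n2 (6); capacity 6 + 6 = 12.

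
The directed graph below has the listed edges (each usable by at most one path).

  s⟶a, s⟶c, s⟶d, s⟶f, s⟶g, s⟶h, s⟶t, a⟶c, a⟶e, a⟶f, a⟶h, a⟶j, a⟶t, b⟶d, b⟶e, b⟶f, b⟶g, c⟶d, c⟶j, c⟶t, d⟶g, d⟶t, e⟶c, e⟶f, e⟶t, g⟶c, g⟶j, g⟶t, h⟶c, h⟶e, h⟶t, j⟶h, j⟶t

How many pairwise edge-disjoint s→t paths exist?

Assign every edge capacity 1; by Menger, the answer equals the max flow.
Path s→t (+1); total 1.
Path s→a→t (+1); total 2.
Path s→c→t (+1); total 3.
Path s→d→t (+1); total 4.
Path s→g→t (+1); total 5.
Path s→h→t (+1); total 6.
No residual s→t path; max flow = 6.
Certifying cut of size 6: {s→a, s→c, s→d, s→g, s→h, s→t}.

6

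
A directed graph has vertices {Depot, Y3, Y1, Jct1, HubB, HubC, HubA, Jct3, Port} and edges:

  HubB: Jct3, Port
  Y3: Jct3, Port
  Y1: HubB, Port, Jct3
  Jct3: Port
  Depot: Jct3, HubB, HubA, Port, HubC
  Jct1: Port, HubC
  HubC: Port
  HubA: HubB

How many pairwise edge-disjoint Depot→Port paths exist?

Assign every edge capacity 1; by Menger, the answer equals the max flow.
Path Depot→Port (+1); total 1.
Path Depot→HubB→Port (+1); total 2.
Path Depot→HubC→Port (+1); total 3.
Path Depot→Jct3→Port (+1); total 4.
No residual Depot→Port path; max flow = 4.
Certifying cut of size 4: {Depot→HubC, Depot→Port, HubB→Port, Jct3→Port}.

4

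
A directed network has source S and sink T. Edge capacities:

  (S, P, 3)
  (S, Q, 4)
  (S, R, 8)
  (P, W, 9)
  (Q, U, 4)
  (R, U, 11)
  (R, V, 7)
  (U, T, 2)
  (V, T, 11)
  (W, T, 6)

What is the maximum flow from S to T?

Augment S→P→W→T: bottleneck 3, flow now 3.
Augment S→Q→U→T: bottleneck 2, flow now 5.
Augment S→R→V→T: bottleneck 7, flow now 12.
No augmenting path remains; maximum flow = 12.
In the residual graph, reachable from S: {S, Q, R, U}.
Min-cut edges: S→P (3), R→V (7), U→T (2); capacity 3 + 7 + 2 = 12.
This cut is saturated, so no flow can exceed 12.

12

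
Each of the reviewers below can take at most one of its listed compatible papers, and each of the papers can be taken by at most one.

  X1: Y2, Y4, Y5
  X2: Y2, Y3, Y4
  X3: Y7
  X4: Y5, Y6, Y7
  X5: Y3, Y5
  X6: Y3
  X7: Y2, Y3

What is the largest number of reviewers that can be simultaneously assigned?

6

Unit-capacity flow: source→left, listed edges, right→sink; max matching = max flow.
Augmenting path X1→Y2 (+1); matched 1.
Augmenting path X2→Y3 (+1); matched 2.
Augmenting path X3→Y7 (+1); matched 3.
Augmenting path X4→Y5 (+1); matched 4.
Augmenting path X5→Y3→X2→Y4 (+1); matched 5.
Augmenting path X6→Y3→X5→Y5→X4→Y6 (+1); matched 6.
No augmenting path remains; maximum matching = 6.
König certificate: {X3, X4, Y2, Y3, Y4, Y5} is a vertex cover of size 6 (every listed pair touches it), so no matching can be larger.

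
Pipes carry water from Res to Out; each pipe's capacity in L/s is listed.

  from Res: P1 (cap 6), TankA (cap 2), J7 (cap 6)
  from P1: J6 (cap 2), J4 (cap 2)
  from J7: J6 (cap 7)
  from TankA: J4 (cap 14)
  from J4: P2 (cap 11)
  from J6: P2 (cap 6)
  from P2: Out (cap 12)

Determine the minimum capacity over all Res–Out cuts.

Augment Res→P1→J4→P2→Out: bottleneck 2, flow now 2.
Augment Res→P1→J6→P2→Out: bottleneck 2, flow now 4.
Augment Res→J7→J6→P2→Out: bottleneck 4, flow now 8.
Augment Res→TankA→J4→P2→Out: bottleneck 2, flow now 10.
No augmenting path remains; maximum flow = 10.
By max-flow min-cut, the minimum cut capacity equals the max flow.
In the residual graph, reachable from Res: {Res, P1, J7, J6}.
Min-cut edges: Res→TankA (2), P1→J4 (2), J6→P2 (6); capacity 2 + 2 + 6 = 10.

10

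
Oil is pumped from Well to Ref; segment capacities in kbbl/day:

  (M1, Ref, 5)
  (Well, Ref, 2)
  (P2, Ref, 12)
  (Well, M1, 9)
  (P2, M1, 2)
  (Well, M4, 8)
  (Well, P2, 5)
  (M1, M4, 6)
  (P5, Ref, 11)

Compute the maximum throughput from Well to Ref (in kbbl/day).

12

Augment Well→Ref: bottleneck 2, flow now 2.
Augment Well→M1→Ref: bottleneck 5, flow now 7.
Augment Well→P2→Ref: bottleneck 5, flow now 12.
No augmenting path remains; maximum flow = 12.
In the residual graph, reachable from Well: {Well, M1, M4}.
Min-cut edges: Well→P2 (5), Well→Ref (2), M1→Ref (5); capacity 5 + 2 + 5 = 12.
This cut is saturated, so no flow can exceed 12.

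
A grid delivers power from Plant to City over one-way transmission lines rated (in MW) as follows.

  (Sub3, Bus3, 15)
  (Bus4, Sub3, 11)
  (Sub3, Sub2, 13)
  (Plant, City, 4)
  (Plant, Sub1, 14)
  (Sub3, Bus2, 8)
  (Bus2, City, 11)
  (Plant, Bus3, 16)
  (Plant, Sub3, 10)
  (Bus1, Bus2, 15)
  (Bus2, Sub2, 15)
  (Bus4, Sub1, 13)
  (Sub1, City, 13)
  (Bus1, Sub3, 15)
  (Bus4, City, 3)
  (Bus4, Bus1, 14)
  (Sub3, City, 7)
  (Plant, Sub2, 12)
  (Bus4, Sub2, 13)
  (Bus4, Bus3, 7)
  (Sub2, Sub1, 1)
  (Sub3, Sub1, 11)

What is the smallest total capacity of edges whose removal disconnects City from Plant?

Augment Plant→City: bottleneck 4, flow now 4.
Augment Plant→Sub3→City: bottleneck 7, flow now 11.
Augment Plant→Sub1→City: bottleneck 13, flow now 24.
Augment Plant→Sub3→Bus2→City: bottleneck 3, flow now 27.
No augmenting path remains; maximum flow = 27.
By max-flow min-cut, the minimum cut capacity equals the max flow.
In the residual graph, reachable from Plant: {Plant, Bus3, Sub1, Sub2}.
Min-cut edges: Plant→Sub3 (10), Plant→City (4), Sub1→City (13); capacity 10 + 4 + 13 = 27.

27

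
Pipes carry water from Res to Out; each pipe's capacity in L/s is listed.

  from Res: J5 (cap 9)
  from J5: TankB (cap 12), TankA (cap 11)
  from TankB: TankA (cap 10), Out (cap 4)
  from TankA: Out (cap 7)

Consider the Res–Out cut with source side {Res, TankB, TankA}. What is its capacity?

20

Edges leaving {Res, TankB, TankA}: Res→J5 (9), TankB→Out (4), TankA→Out (7).
Cut capacity = 9 + 4 + 7 = 20.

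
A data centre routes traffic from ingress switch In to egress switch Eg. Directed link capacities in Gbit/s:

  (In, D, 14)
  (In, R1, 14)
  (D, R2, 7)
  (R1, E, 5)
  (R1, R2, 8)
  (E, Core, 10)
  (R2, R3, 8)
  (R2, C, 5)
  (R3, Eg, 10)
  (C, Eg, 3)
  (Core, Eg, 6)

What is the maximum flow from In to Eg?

Augment In→D→R2→R3→Eg: bottleneck 7, flow now 7.
Augment In→R1→E→Core→Eg: bottleneck 5, flow now 12.
Augment In→R1→R2→R3→Eg: bottleneck 1, flow now 13.
Augment In→R1→R2→C→Eg: bottleneck 3, flow now 16.
No augmenting path remains; maximum flow = 16.
In the residual graph, reachable from In: {In, D, R1, R2, C}.
Min-cut edges: R1→E (5), R2→R3 (8), C→Eg (3); capacity 5 + 8 + 3 = 16.
This cut is saturated, so no flow can exceed 16.

16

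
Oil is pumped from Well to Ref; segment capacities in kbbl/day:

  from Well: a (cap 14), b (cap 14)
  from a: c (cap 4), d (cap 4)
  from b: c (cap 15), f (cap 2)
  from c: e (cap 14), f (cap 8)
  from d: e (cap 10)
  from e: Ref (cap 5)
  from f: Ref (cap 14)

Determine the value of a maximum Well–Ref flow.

15

Augment Well→b→f→Ref: bottleneck 2, flow now 2.
Augment Well→a→c→e→Ref: bottleneck 4, flow now 6.
Augment Well→a→d→e→Ref: bottleneck 1, flow now 7.
Augment Well→b→c→f→Ref: bottleneck 8, flow now 15.
No augmenting path remains; maximum flow = 15.
In the residual graph, reachable from Well: {Well, a, b, c, d, e}.
Min-cut edges: b→f (2), c→f (8), e→Ref (5); capacity 2 + 8 + 5 = 15.
This cut is saturated, so no flow can exceed 15.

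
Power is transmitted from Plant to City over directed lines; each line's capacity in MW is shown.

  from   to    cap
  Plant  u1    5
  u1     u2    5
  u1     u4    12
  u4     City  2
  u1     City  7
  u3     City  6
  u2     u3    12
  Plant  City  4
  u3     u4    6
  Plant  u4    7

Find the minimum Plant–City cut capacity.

11

Augment Plant→City: bottleneck 4, flow now 4.
Augment Plant→u1→City: bottleneck 5, flow now 9.
Augment Plant→u4→City: bottleneck 2, flow now 11.
No augmenting path remains; maximum flow = 11.
By max-flow min-cut, the minimum cut capacity equals the max flow.
In the residual graph, reachable from Plant: {Plant, u4}.
Min-cut edges: Plant→u1 (5), Plant→City (4), u4→City (2); capacity 5 + 4 + 2 = 11.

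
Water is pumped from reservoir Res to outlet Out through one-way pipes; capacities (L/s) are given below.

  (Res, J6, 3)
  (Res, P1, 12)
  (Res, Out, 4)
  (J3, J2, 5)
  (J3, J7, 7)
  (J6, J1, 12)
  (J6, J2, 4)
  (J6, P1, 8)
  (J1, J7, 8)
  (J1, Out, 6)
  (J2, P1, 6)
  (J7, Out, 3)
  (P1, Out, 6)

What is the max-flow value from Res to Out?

Augment Res→Out: bottleneck 4, flow now 4.
Augment Res→P1→Out: bottleneck 6, flow now 10.
Augment Res→J6→J1→Out: bottleneck 3, flow now 13.
No augmenting path remains; maximum flow = 13.
In the residual graph, reachable from Res: {Res, P1}.
Min-cut edges: Res→J6 (3), Res→Out (4), P1→Out (6); capacity 3 + 4 + 6 = 13.
This cut is saturated, so no flow can exceed 13.

13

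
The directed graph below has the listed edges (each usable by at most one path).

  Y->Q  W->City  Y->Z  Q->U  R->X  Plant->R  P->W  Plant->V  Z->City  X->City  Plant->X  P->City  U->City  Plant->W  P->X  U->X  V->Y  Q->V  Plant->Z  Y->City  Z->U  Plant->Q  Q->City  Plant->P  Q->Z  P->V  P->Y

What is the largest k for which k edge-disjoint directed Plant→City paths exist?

Assign every edge capacity 1; by Menger, the answer equals the max flow.
Path Plant→P→City (+1); total 1.
Path Plant→Q→City (+1); total 2.
Path Plant→W→City (+1); total 3.
Path Plant→X→City (+1); total 4.
Path Plant→Z→City (+1); total 5.
Path Plant→V→Y→City (+1); total 6.
No residual Plant→City path; max flow = 6.
Certifying cut of size 6: {Plant→P, Plant→Q, Plant→V, Plant→W, Plant→Z, X→City}.

6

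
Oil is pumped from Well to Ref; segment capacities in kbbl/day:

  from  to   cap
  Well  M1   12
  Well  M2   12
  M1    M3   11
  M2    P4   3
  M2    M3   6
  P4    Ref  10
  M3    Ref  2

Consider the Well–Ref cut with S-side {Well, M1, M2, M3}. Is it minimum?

Yes — it is a minimum cut (capacity 5).

Given cut capacity: 3 + 2 = 5.
Augment Well→M1→M3→Ref: bottleneck 2, flow now 2.
Augment Well→M2→P4→Ref: bottleneck 3, flow now 5.
No augmenting path remains; maximum flow = 5.
Cut capacity 5 equals the max flow, so it is a minimum cut.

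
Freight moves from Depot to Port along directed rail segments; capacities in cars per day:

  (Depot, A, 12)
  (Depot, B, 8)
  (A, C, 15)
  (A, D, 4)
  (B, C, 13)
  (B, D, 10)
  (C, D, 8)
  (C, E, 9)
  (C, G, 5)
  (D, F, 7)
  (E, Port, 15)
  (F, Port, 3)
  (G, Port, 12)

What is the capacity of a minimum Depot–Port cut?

Augment Depot→A→C→E→Port: bottleneck 9, flow now 9.
Augment Depot→A→C→G→Port: bottleneck 3, flow now 12.
Augment Depot→B→C→G→Port: bottleneck 2, flow now 14.
Augment Depot→B→D→F→Port: bottleneck 3, flow now 17.
No augmenting path remains; maximum flow = 17.
By max-flow min-cut, the minimum cut capacity equals the max flow.
In the residual graph, reachable from Depot: {Depot, A, B, C, D, F}.
Min-cut edges: C→E (9), C→G (5), F→Port (3); capacity 9 + 5 + 3 = 17.

17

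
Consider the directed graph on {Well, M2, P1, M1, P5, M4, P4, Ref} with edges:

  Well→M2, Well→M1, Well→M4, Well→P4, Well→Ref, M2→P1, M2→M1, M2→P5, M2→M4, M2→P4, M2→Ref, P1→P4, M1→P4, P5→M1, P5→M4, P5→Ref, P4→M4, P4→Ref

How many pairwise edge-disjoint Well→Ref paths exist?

Assign every edge capacity 1; by Menger, the answer equals the max flow.
Path Well→Ref (+1); total 1.
Path Well→M2→Ref (+1); total 2.
Path Well→P4→Ref (+1); total 3.
No residual Well→Ref path; max flow = 3.
Certifying cut of size 3: {P4→Ref, Well→M2, Well→Ref}.

3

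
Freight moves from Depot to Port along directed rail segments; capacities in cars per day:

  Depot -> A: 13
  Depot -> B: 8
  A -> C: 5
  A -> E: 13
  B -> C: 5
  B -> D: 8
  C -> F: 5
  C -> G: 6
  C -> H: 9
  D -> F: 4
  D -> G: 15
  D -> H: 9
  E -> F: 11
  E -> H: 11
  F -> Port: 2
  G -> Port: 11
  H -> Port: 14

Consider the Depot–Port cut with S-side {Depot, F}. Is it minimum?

Given cut capacity: 13 + 8 + 2 = 23.
Augment Depot→A→C→F→Port: bottleneck 2, flow now 2.
Augment Depot→A→C→G→Port: bottleneck 3, flow now 5.
Augment Depot→A→E→H→Port: bottleneck 8, flow now 13.
Augment Depot→B→C→G→Port: bottleneck 3, flow now 16.
Augment Depot→B→C→H→Port: bottleneck 2, flow now 18.
Augment Depot→B→D→G→Port: bottleneck 3, flow now 21.
No augmenting path remains; maximum flow = 21.
In the residual graph, reachable from Depot: {Depot}.
Min-cut edges: Depot→A (13), Depot→B (8); capacity 13 + 8 = 21.
Cut capacity 23 exceeds the max flow 21, so it is not minimum.

No — its capacity is 23, but the minimum cut has capacity 21.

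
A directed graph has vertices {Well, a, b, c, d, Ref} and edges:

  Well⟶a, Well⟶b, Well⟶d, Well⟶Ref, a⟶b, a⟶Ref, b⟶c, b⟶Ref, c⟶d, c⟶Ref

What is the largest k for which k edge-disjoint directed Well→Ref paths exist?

Assign every edge capacity 1; by Menger, the answer equals the max flow.
Path Well→Ref (+1); total 1.
Path Well→a→Ref (+1); total 2.
Path Well→b→Ref (+1); total 3.
No residual Well→Ref path; max flow = 3.
Certifying cut of size 3: {Well→Ref, Well→a, Well→b}.

3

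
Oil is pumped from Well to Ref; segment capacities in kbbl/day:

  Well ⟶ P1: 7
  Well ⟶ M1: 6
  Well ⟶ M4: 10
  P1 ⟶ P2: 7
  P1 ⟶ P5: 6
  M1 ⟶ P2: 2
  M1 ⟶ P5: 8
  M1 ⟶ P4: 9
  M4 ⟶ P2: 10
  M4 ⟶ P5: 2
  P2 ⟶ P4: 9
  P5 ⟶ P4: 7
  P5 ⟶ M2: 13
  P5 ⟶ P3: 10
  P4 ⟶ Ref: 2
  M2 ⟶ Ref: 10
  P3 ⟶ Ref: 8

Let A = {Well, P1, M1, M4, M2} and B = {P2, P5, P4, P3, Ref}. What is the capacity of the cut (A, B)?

Edges leaving {Well, P1, M1, M4, M2}: P1→P2 (7), P1→P5 (6), M1→P2 (2), M1→P5 (8), M1→P4 (9), M4→P2 (10), M4→P5 (2), M2→Ref (10).
Cut capacity = 7 + 6 + 2 + 8 + 9 + 10 + 2 + 10 = 54.

54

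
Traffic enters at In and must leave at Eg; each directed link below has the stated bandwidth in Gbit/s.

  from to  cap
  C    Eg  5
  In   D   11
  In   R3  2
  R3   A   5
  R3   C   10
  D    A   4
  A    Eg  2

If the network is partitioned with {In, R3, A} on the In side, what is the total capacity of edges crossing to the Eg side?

Edges leaving {In, R3, A}: In→D (11), R3→C (10), A→Eg (2).
Cut capacity = 11 + 10 + 2 = 23.

23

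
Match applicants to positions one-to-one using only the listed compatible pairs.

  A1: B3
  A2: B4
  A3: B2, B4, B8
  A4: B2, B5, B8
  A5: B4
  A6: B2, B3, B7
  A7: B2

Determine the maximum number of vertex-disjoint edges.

Unit-capacity flow: source→left, listed edges, right→sink; max matching = max flow.
Augmenting path A1→B3 (+1); matched 1.
Augmenting path A2→B4 (+1); matched 2.
Augmenting path A3→B2 (+1); matched 3.
Augmenting path A4→B5 (+1); matched 4.
Augmenting path A6→B7 (+1); matched 5.
Augmenting path A7→B2→A3→B8 (+1); matched 6.
No augmenting path remains; maximum matching = 6.
König certificate: {A1, A3, A4, A6, A7, B4} is a vertex cover of size 6 (every listed pair touches it), so no matching can be larger.

6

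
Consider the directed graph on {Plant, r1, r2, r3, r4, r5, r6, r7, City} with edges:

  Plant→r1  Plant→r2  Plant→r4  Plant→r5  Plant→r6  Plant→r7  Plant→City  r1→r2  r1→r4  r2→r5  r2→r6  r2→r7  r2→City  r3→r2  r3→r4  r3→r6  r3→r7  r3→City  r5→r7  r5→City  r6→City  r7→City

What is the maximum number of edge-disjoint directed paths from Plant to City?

5

Assign every edge capacity 1; by Menger, the answer equals the max flow.
Path Plant→City (+1); total 1.
Path Plant→r2→City (+1); total 2.
Path Plant→r5→City (+1); total 3.
Path Plant→r6→City (+1); total 4.
Path Plant→r7→City (+1); total 5.
No residual Plant→City path; max flow = 5.
Certifying cut of size 5: {Plant→City, r2→City, r5→City, r6→City, r7→City}.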